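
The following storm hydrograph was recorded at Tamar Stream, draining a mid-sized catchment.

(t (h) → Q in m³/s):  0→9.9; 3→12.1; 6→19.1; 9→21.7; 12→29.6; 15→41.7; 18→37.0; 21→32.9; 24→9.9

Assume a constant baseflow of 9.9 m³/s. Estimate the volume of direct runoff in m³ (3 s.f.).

V ≈ 1.35 × 10^6 m³

Direct-runoff ordinates (Q − Q_b): 0.0, 2.2, 9.2, 11.8, 19.7, 31.8, 27.1, 23.0, 0.0 m³/s.
ΣQ_DR = 124.8 m³/s.
With Δt = 3 h = 10800 s, V = ΣQ_DR · Δt = 124.8 × 10800 = 1.35 × 10^6 m³.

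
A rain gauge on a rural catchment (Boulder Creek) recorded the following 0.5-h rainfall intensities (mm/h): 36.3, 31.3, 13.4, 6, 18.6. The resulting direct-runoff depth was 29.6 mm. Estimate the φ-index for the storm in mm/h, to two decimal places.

φ ≈ 10.10 mm/h

Only the 4 blocks with intensity above φ contribute runoff: 36.3, 31.3, 13.4, 18.6 mm/h.
Σ(I−φ)·Δt = d  ⇒  (36.3+31.3+13.4+18.6 − 4φ)·0.5 = 29.6
φ = (99.60 − 29.6/0.5) / 4 = 10.10 mm/h.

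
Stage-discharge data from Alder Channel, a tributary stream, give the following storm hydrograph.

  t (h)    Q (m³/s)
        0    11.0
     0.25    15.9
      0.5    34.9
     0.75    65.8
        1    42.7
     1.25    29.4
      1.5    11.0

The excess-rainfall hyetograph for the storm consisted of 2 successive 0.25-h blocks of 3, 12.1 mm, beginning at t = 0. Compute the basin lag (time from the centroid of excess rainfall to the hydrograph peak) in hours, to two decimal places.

Centroid of excess rainfall: t_c = Σ P_i·t̄_i / ΣP_i = 0.3253 h (block centres at 0.125, 0.375 h).
Hydrograph peak occurs at t = 0.75 h, so basin lag t_L = 0.75 − 0.3253 = 0.42 h.

t_L ≈ 0.42 h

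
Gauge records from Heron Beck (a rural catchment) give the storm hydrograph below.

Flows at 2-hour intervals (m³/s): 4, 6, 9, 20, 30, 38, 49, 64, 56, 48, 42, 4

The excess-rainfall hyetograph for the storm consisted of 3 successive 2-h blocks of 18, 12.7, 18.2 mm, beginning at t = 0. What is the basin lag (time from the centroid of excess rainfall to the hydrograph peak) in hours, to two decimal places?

t_L ≈ 10.99 h

Centroid of excess rainfall: t_c = Σ P_i·t̄_i / ΣP_i = 3.0082 h (block centres at 1, 3, 5 h).
Hydrograph peak occurs at t = 14 h, so basin lag t_L = 14 − 3.0082 = 10.99 h.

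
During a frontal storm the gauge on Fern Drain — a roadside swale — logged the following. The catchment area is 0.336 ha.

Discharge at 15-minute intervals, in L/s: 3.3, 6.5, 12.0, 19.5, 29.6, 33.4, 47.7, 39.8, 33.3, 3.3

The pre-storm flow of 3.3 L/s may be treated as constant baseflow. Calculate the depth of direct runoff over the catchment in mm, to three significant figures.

d ≈ 52.3 mm

Direct runoff: 0.0, 3.2, 8.7, 16.2, 26.3, 30.1, 44.4, 36.5, 30.0, 0.0 L/s; ΣQ_DR = 195.4 L/s.
V = ΣQ_DR · Δt = 195.4 × 900 s = 1.759 × 10^5 L.
Over A = 0.336 ha, depth = V / A = 52.3 mm.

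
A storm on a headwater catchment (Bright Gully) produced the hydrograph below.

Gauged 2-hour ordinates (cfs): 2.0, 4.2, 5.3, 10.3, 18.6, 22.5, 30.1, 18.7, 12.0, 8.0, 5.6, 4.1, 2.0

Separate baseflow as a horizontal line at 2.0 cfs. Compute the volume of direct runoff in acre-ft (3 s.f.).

Direct-runoff ordinates (Q − Q_b): 0.0, 2.2, 3.3, 8.3, 16.6, 20.5, 28.1, 16.7, 10.0, 6.0, 3.6, 2.1, 0.0 cfs.
ΣQ_DR = 117.4 cfs.
With Δt = 2 h = 7200 s, V = ΣQ_DR · Δt = 117.4 × 7200 = 8.45 × 10^5 ft³ = 19.4 acre-ft.

V ≈ 19.4 acre-ft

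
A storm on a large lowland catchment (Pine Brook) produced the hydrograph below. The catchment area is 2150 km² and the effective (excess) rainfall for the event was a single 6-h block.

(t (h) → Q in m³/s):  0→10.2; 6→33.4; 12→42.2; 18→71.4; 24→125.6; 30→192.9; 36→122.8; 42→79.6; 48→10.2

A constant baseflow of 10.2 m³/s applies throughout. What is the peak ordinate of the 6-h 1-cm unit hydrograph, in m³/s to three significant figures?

U_p ≈ 305 m³/s

Direct runoff: 0.0, 23.2, 32.0, 61.2, 115.4, 182.7, 112.6, 69.4, 0.0 m³/s; ΣQ_DR = 596.5 m³/s, peak = 182.7 m³/s.
Runoff depth d = ΣQ_DR·Δt / A = 596.5 × 21600 / (2150 km²) = 5.993 mm.
The 1-cm UH is the DRH scaled by (10 mm)/d, so U_p = 182.7 × 10/5.993 = 305 m³/s.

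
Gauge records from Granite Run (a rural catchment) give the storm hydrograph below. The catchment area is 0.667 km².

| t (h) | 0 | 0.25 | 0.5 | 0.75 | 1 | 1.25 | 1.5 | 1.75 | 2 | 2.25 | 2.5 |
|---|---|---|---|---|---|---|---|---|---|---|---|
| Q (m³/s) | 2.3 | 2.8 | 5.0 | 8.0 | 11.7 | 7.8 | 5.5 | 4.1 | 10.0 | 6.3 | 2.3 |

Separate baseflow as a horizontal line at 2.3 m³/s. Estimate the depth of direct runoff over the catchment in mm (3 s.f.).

d ≈ 54.6 mm

Direct runoff: 0.0, 0.5, 2.7, 5.7, 9.4, 5.5, 3.2, 1.8, 7.7, 4.0, 0.0 m³/s; ΣQ_DR = 40.50 m³/s.
V = ΣQ_DR · Δt = 40.50 × 900 s = 36450 m³.
Over A = 0.667 km², depth = V / A = 54.6 mm.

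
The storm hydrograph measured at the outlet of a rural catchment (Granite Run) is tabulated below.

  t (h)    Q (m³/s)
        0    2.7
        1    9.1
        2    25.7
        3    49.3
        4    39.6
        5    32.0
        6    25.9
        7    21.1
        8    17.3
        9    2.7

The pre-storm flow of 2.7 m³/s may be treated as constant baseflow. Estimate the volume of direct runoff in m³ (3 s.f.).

V ≈ 7.14 × 10^5 m³

Direct-runoff ordinates (Q − Q_b): 0.0, 6.4, 23.0, 46.6, 36.9, 29.3, 23.2, 18.4, 14.6, 0.0 m³/s.
ΣQ_DR = 198.4 m³/s.
With Δt = 1 h = 3600 s, V = ΣQ_DR · Δt = 198.4 × 3600 = 7.14 × 10^5 m³.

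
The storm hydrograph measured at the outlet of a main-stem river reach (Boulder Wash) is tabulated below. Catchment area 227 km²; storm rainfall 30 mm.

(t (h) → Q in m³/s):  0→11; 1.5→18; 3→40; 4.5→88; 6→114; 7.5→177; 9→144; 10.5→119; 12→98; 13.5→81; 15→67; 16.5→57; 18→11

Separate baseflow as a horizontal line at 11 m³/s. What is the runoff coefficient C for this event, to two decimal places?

C ≈ 0.70

ΣQ_DR = 882.0 m³/s; V = ΣQ_DR·Δt = 4.763 × 10^6 m³.
Runoff depth d = V / A = 20.98 mm.
C = d / P = 20.98 / 30 = 0.70.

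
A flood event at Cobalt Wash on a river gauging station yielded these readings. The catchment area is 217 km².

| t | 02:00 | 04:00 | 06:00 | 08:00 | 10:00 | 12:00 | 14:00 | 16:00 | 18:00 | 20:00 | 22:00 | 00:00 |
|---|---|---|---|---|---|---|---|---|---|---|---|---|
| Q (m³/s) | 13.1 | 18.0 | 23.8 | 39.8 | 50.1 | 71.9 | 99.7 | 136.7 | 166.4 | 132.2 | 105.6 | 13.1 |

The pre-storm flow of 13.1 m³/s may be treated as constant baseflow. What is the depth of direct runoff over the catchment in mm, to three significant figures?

Direct runoff: 0.0, 4.9, 10.7, 26.7, 37.0, 58.8, 86.6, 123.6, 153.3, 119.1, 92.5, 0.0 m³/s; ΣQ_DR = 713.2 m³/s.
V = ΣQ_DR · Δt = 713.2 × 7200 s = 5.135 × 10^6 m³.
Over A = 217 km², depth = V / A = 23.7 mm.

d ≈ 23.7 mm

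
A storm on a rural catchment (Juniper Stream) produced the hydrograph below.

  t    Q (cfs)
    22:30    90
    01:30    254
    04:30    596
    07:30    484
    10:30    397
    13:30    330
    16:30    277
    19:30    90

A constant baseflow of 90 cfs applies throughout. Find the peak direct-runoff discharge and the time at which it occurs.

Q_p = 506.0 cfs at t = 04:30

Subtracting baseflow gives direct-runoff ordinates: 0.0, 164.0, 506.0, 394.0, 307.0, 240.0, 187.0, 0.0 cfs.
The maximum is 506.0 cfs, occurring at the reading for t = 04:30.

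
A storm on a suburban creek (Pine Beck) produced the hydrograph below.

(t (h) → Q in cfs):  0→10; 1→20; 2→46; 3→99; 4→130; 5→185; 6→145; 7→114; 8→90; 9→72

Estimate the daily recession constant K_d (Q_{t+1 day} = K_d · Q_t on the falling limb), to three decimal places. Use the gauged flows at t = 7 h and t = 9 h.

K_d ≈ 0.004

Between t = 7 h and t = 9 h the flow falls from 114 to 72 cfs over 2×1 h = 2 h.
Per-interval ratio K = (72/114)^(1/2) = 0.7947; K_d = K^(24/1) = 0.004.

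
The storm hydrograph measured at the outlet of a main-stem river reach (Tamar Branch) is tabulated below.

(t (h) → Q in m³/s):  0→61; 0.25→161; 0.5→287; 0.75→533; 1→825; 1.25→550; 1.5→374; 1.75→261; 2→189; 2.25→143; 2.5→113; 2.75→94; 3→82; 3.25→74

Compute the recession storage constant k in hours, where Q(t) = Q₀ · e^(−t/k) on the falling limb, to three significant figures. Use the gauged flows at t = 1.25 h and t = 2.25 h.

On the falling limb, Q drops from 550 to 143 m³/s between t = 1.25 h and t = 2.25 h (Δt = 1 h).
k = −Δt / ln(Q₂/Q₁) = −1 / ln(143/550) = 0.742 h.

k ≈ 0.742 h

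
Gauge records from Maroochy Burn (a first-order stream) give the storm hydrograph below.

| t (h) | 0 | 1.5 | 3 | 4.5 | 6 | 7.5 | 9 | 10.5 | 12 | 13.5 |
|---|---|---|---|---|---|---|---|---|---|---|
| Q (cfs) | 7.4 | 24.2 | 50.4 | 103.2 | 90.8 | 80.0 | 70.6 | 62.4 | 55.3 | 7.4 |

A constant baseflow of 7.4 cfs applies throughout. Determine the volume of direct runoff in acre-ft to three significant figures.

V ≈ 59.2 acre-ft

Direct-runoff ordinates (Q − Q_b): 0.0, 16.8, 43.0, 95.8, 83.4, 72.6, 63.2, 55.0, 47.9, 0.0 cfs.
ΣQ_DR = 477.7 cfs.
With Δt = 1.5 h = 5400 s, V = ΣQ_DR · Δt = 477.7 × 5400 = 2.58 × 10^6 ft³ = 59.2 acre-ft.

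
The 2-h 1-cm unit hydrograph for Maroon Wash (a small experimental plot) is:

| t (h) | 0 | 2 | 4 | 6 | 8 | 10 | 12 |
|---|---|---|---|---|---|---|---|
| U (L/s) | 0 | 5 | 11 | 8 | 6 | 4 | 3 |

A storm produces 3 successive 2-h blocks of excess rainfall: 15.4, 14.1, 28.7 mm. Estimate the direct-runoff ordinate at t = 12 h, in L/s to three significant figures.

By discrete convolution, Q_j = Σ (P_i / 10 mm) · U_{j−i}.
At t = 12 h (j=6): Q = (15.4/10)·3 + (14.1/10)·4 + (28.7/10)·6 = 27.5 L/s.

Q ≈ 27.5 L/s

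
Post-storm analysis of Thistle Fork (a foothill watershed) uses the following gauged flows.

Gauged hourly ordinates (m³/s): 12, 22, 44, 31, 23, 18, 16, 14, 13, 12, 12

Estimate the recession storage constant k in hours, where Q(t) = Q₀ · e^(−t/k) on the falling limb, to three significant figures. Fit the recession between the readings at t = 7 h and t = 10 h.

k ≈ 19.5 h

On the falling limb, Q drops from 14 to 12 m³/s between t = 7 h and t = 10 h (Δt = 3 h).
k = −Δt / ln(Q₂/Q₁) = −3 / ln(12/14) = 19.5 h.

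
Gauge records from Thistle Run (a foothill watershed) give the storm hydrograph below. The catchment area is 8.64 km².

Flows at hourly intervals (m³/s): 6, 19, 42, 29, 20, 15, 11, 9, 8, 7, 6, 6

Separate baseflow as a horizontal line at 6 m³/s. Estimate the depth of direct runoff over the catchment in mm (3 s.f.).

d ≈ 44.2 mm

Direct runoff: 0.0, 13.0, 36.0, 23.0, 14.0, 9.0, 5.0, 3.0, 2.0, 1.0, 0.0, 0.0 m³/s; ΣQ_DR = 106.0 m³/s.
V = ΣQ_DR · Δt = 106.0 × 3600 s = 3.816 × 10^5 m³.
Over A = 8.64 km², depth = V / A = 44.2 mm.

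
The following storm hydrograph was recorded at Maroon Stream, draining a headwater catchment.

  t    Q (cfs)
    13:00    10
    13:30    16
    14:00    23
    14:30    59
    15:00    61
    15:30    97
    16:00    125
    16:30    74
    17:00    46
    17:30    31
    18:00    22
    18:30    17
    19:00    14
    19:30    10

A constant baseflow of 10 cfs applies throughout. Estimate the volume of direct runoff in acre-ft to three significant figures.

Direct-runoff ordinates (Q − Q_b): 0.0, 6.0, 13.0, 49.0, 51.0, 87.0, 115.0, 64.0, 36.0, 21.0, 12.0, 7.0, 4.0, 0.0 cfs.
ΣQ_DR = 465.0 cfs.
With Δt = 0.5 h = 1800 s, V = ΣQ_DR · Δt = 465.0 × 1800 = 8.37 × 10^5 ft³ = 19.2 acre-ft.

V ≈ 19.2 acre-ft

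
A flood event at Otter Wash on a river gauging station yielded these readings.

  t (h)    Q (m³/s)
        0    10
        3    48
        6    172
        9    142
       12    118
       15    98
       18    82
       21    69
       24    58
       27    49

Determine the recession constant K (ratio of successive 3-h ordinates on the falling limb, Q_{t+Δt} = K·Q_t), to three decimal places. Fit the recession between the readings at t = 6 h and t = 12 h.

Using the recession-limb readings at t = 6 h and t = 12 h: Q falls from 172 to 118 m³/s over 2 intervals.
K = (Q₂/Q₁)^(1/2) = (118/172)^(1/2) = 0.828.

K ≈ 0.828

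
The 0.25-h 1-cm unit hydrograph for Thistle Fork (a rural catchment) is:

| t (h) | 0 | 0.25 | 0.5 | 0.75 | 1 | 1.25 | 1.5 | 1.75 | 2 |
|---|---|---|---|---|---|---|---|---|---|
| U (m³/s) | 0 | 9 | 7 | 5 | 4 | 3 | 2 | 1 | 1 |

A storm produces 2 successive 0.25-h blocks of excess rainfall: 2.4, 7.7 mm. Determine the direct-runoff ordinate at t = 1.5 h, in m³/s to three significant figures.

By discrete convolution, Q_j = Σ (P_i / 10 mm) · U_{j−i}.
At t = 1.5 h (j=6): Q = (2.4/10)·2 + (7.7/10)·3 = 2.79 m³/s.

Q ≈ 2.79 m³/s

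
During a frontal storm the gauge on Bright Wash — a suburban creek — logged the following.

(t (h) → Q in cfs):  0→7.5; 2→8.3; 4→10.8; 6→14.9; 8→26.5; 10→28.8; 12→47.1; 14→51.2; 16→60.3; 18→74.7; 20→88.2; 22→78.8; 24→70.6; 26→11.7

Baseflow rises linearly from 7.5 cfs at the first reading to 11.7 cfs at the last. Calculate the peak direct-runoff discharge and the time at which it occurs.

Q_p = 77.47 cfs at t = 20 h

Subtracting baseflow gives direct-runoff ordinates: 0.00, 0.48, 2.65, 6.43, 17.71, 19.68, 37.66, 41.44, 50.22, 64.29, 77.47, 67.75, 59.22, 0.00 cfs.
The maximum is 77.47 cfs, occurring at the reading for t = 20 h.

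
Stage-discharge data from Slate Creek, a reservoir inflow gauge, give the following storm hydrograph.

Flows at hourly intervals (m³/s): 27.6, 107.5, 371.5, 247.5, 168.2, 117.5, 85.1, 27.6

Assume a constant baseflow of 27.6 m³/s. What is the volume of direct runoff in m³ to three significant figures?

Direct-runoff ordinates (Q − Q_b): 0.0, 79.9, 343.9, 219.9, 140.6, 89.9, 57.5, 0.0 m³/s.
ΣQ_DR = 931.7 m³/s.
With Δt = 1 h = 3600 s, V = ΣQ_DR · Δt = 931.7 × 3600 = 3.35 × 10^6 m³.

V ≈ 3.35 × 10^6 m³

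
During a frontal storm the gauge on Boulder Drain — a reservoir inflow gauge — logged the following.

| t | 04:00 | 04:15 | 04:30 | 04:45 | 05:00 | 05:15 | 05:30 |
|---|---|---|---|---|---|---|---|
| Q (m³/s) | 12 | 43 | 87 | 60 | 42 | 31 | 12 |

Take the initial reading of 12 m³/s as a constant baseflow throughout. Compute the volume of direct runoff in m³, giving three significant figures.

V ≈ 1.83 × 10^5 m³

Direct-runoff ordinates (Q − Q_b): 0.0, 31.0, 75.0, 48.0, 30.0, 19.0, 0.0 m³/s.
ΣQ_DR = 203.0 m³/s.
With Δt = 0.25 h = 900 s, V = ΣQ_DR · Δt = 203.0 × 900 = 1.83 × 10^5 m³.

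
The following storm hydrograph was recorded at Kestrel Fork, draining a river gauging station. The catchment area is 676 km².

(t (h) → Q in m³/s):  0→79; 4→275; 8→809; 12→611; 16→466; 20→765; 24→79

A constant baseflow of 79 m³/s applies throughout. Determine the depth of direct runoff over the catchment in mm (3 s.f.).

d ≈ 53.9 mm

Direct runoff: 0.0, 196.0, 730.0, 532.0, 387.0, 686.0, 0.0 m³/s; ΣQ_DR = 2531 m³/s.
V = ΣQ_DR · Δt = 2531 × 14400 s = 3.645 × 10^7 m³.
Over A = 676 km², depth = V / A = 53.9 mm.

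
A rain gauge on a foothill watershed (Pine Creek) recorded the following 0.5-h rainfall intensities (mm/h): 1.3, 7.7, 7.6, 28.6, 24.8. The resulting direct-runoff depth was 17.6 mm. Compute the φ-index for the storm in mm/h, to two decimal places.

φ ≈ 9.10 mm/h

Only the 2 blocks with intensity above φ contribute runoff: 28.6, 24.8 mm/h.
Σ(I−φ)·Δt = d  ⇒  (28.6+24.8 − 2φ)·0.5 = 17.6
φ = (53.40 − 17.6/0.5) / 2 = 9.10 mm/h.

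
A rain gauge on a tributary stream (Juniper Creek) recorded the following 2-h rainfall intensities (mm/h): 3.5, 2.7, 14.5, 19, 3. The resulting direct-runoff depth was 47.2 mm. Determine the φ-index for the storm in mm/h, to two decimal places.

φ ≈ 4.95 mm/h

Only the 2 blocks with intensity above φ contribute runoff: 14.5, 19 mm/h.
Σ(I−φ)·Δt = d  ⇒  (14.5+19 − 2φ)·2 = 47.2
φ = (33.50 − 47.2/2) / 2 = 4.95 mm/h.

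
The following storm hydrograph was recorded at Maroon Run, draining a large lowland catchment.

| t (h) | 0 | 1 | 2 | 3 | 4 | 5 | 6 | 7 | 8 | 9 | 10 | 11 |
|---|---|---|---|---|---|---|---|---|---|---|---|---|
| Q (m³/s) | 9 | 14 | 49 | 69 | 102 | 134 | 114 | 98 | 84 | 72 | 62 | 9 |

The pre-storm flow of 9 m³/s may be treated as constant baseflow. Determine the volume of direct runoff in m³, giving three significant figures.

Direct-runoff ordinates (Q − Q_b): 0.0, 5.0, 40.0, 60.0, 93.0, 125.0, 105.0, 89.0, 75.0, 63.0, 53.0, 0.0 m³/s.
ΣQ_DR = 708.0 m³/s.
With Δt = 1 h = 3600 s, V = ΣQ_DR · Δt = 708.0 × 3600 = 2.55 × 10^6 m³.

V ≈ 2.55 × 10^6 m³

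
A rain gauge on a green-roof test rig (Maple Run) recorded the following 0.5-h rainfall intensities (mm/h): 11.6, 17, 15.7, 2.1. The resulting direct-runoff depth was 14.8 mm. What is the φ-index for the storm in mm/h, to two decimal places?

φ ≈ 4.90 mm/h

Only the 3 blocks with intensity above φ contribute runoff: 11.6, 17, 15.7 mm/h.
Σ(I−φ)·Δt = d  ⇒  (11.6+17+15.7 − 3φ)·0.5 = 14.8
φ = (44.30 − 14.8/0.5) / 3 = 4.90 mm/h.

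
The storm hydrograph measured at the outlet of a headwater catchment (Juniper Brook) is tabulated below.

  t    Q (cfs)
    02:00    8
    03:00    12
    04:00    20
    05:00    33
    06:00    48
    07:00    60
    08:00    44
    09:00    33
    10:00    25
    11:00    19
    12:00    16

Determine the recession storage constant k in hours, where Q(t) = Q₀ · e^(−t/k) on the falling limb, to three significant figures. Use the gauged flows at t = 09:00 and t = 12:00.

On the falling limb, Q drops from 33 to 16 cfs between t = 09:00 and t = 12:00 (Δt = 3 h).
k = −Δt / ln(Q₂/Q₁) = −3 / ln(16/33) = 4.14 h.

k ≈ 4.14 h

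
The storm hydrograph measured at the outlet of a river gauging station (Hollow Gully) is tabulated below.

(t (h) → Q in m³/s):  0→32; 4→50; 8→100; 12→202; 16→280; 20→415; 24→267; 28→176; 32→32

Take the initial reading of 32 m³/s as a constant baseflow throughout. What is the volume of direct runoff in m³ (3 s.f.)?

V ≈ 1.82 × 10^7 m³

Direct-runoff ordinates (Q − Q_b): 0.0, 18.0, 68.0, 170.0, 248.0, 383.0, 235.0, 144.0, 0.0 m³/s.
ΣQ_DR = 1266 m³/s.
With Δt = 4 h = 14400 s, V = ΣQ_DR · Δt = 1266 × 14400 = 1.82 × 10^7 m³.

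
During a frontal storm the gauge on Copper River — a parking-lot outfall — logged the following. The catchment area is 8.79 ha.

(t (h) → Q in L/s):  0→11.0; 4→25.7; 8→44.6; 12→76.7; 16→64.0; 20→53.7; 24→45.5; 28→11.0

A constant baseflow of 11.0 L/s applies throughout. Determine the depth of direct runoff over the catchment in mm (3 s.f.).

Direct runoff: 0.0, 14.7, 33.6, 65.7, 53.0, 42.7, 34.5, 0.0 L/s; ΣQ_DR = 244.2 L/s.
V = ΣQ_DR · Δt = 244.2 × 14400 s = 3.516 × 10^6 L.
Over A = 8.79 ha, depth = V / A = 40.0 mm.

d ≈ 40.0 mm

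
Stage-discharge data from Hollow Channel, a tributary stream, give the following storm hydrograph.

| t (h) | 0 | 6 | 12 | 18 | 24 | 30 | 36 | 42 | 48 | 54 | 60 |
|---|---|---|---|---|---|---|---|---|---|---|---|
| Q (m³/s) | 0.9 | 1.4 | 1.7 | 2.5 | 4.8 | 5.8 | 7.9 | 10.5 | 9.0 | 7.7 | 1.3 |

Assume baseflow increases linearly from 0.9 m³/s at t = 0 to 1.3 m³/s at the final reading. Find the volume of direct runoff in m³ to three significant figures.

Direct-runoff ordinates (Q − Q_b): 0.00, 0.46, 0.72, 1.48, 3.74, 4.70, 6.76, 9.32, 7.78, 6.44, 0.00 m³/s.
ΣQ_DR = 41.40 m³/s.
With Δt = 6 h = 21600 s, V = ΣQ_DR · Δt = 41.40 × 21600 = 8.94 × 10^5 m³.

V ≈ 8.94 × 10^5 m³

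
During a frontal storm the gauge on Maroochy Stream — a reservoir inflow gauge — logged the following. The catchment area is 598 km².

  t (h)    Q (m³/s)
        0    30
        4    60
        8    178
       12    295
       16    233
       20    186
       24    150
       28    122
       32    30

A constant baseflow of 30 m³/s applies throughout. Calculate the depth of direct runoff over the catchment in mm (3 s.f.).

Direct runoff: 0.0, 30.0, 148.0, 265.0, 203.0, 156.0, 120.0, 92.0, 0.0 m³/s; ΣQ_DR = 1014 m³/s.
V = ΣQ_DR · Δt = 1014 × 14400 s = 1.460 × 10^7 m³.
Over A = 598 km², depth = V / A = 24.4 mm.

d ≈ 24.4 mm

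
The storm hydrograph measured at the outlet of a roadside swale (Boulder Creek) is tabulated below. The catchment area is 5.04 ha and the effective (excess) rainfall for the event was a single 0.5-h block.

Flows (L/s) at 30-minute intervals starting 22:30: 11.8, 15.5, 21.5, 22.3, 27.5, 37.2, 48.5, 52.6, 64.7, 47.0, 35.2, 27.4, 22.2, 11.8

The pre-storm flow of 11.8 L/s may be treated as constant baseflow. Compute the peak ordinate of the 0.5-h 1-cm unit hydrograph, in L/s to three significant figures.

U_p ≈ 52.9 L/s

Direct runoff: 0.0, 3.7, 9.7, 10.5, 15.7, 25.4, 36.7, 40.8, 52.9, 35.2, 23.4, 15.6, 10.4, 0.0 L/s; ΣQ_DR = 280.0 L/s, peak = 52.9 L/s.
Runoff depth d = ΣQ_DR·Δt / A = 280.0 × 1800 / (5.04 ha) = 10.00 mm.
The 1-cm UH is the DRH scaled by (10 mm)/d, so U_p = 52.9 × 10/10.00 = 52.9 L/s.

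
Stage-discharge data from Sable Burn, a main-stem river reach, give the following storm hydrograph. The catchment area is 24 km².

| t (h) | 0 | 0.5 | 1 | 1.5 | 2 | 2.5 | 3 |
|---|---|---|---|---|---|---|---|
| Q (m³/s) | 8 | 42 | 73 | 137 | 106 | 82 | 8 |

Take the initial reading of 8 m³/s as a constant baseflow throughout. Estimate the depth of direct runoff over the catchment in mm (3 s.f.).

d ≈ 30.0 mm

Direct runoff: 0.0, 34.0, 65.0, 129.0, 98.0, 74.0, 0.0 m³/s; ΣQ_DR = 400.0 m³/s.
V = ΣQ_DR · Δt = 400.0 × 1800 s = 7.200 × 10^5 m³.
Over A = 24 km², depth = V / A = 30.0 mm.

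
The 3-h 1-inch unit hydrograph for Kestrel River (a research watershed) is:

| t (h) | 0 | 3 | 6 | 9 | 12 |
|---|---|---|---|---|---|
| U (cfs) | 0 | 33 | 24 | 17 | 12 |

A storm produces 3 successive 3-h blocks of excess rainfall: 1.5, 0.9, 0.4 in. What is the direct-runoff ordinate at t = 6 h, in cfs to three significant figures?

By discrete convolution, Q_j = Σ (P_i / 1 in) · U_{j−i}.
At t = 6 h (j=2): Q = (1.5/1)·24 + (0.9/1)·33 + (0.4/1)·0 = 65.7 cfs.

Q ≈ 65.7 cfs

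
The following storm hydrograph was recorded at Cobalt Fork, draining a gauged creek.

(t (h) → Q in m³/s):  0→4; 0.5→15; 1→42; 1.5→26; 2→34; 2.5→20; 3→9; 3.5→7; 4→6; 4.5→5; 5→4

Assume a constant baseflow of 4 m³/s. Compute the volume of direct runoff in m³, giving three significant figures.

Direct-runoff ordinates (Q − Q_b): 0.0, 11.0, 38.0, 22.0, 30.0, 16.0, 5.0, 3.0, 2.0, 1.0, 0.0 m³/s.
ΣQ_DR = 128.0 m³/s.
With Δt = 0.5 h = 1800 s, V = ΣQ_DR · Δt = 128.0 × 1800 = 2.30 × 10^5 m³.

V ≈ 2.30 × 10^5 m³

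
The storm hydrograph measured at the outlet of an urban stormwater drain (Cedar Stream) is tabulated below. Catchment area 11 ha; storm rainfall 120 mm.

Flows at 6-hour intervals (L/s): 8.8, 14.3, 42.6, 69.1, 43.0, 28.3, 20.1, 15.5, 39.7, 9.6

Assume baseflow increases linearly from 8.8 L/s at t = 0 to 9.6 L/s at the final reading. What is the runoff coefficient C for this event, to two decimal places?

ΣQ_DR = 199.0 L/s; V = ΣQ_DR·Δt = 4.298 × 10^6 L.
Runoff depth d = V / A = 39.08 mm.
C = d / P = 39.08 / 120 = 0.33.

C ≈ 0.33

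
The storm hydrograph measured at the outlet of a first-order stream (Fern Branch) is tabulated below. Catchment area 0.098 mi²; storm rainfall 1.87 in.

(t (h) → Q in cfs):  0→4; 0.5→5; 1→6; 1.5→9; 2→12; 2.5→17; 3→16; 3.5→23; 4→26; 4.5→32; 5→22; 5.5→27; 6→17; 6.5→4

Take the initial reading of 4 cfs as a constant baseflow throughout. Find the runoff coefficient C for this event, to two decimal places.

C ≈ 0.69

ΣQ_DR = 164.0 cfs; V = ΣQ_DR·Δt = 2.952 × 10^5 ft³.
Runoff depth d = V / A = 1.297 in.
C = d / P = 1.297 / 1.87 = 0.69.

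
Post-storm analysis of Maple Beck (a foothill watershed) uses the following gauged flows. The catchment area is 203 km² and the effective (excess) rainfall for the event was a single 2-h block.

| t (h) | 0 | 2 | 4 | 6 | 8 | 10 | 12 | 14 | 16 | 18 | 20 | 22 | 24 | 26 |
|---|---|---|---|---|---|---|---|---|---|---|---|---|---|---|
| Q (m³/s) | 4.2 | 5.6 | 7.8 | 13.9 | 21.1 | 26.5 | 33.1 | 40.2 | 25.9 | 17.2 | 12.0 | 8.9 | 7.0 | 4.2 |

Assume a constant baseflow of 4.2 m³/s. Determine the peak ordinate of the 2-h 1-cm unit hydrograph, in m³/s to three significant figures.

U_p ≈ 60.1 m³/s

Direct runoff: 0.0, 1.4, 3.6, 9.7, 16.9, 22.3, 28.9, 36.0, 21.7, 13.0, 7.8, 4.7, 2.8, 0.0 m³/s; ΣQ_DR = 168.8 m³/s, peak = 36.0 m³/s.
Runoff depth d = ΣQ_DR·Δt / A = 168.8 × 7200 / (203 km²) = 5.987 mm.
The 1-cm UH is the DRH scaled by (10 mm)/d, so U_p = 36.0 × 10/5.987 = 60.1 m³/s.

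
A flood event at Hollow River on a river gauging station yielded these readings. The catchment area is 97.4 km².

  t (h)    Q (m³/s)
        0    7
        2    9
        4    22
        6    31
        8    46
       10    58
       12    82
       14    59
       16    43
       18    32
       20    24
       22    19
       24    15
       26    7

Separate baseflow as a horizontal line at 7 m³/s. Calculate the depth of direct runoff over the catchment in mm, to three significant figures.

Direct runoff: 0.0, 2.0, 15.0, 24.0, 39.0, 51.0, 75.0, 52.0, 36.0, 25.0, 17.0, 12.0, 8.0, 0.0 m³/s; ΣQ_DR = 356.0 m³/s.
V = ΣQ_DR · Δt = 356.0 × 7200 s = 2.563 × 10^6 m³.
Over A = 97.4 km², depth = V / A = 26.3 mm.

d ≈ 26.3 mm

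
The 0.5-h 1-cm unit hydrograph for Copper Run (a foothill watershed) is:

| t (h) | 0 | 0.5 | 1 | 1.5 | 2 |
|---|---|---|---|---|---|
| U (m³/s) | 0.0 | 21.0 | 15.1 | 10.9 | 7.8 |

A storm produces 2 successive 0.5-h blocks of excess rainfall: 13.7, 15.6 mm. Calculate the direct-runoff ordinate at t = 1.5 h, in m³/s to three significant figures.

Q ≈ 38.5 m³/s

By discrete convolution, Q_j = Σ (P_i / 10 mm) · U_{j−i}.
At t = 1.5 h (j=3): Q = (13.7/10)·10.9 + (15.6/10)·15.1 = 38.5 m³/s.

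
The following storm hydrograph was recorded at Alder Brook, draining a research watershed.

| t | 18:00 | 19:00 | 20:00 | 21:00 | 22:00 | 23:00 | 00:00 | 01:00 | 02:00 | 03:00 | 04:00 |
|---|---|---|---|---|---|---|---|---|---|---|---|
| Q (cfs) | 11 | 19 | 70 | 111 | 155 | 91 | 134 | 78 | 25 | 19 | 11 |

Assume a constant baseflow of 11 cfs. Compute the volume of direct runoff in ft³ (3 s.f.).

Direct-runoff ordinates (Q − Q_b): 0.0, 8.0, 59.0, 100.0, 144.0, 80.0, 123.0, 67.0, 14.0, 8.0, 0.0 cfs.
ΣQ_DR = 603.0 cfs.
With Δt = 1 h = 3600 s, V = ΣQ_DR · Δt = 603.0 × 3600 = 2.17 × 10^6 ft³.

V ≈ 2.17 × 10^6 ft³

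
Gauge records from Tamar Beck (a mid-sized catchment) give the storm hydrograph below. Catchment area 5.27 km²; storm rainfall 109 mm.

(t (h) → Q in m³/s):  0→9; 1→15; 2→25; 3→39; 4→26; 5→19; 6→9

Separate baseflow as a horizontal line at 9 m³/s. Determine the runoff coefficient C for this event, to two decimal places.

C ≈ 0.50

ΣQ_DR = 79.00 m³/s; V = ΣQ_DR·Δt = 2.844 × 10^5 m³.
Runoff depth d = V / A = 53.97 mm.
C = d / P = 53.97 / 109 = 0.50.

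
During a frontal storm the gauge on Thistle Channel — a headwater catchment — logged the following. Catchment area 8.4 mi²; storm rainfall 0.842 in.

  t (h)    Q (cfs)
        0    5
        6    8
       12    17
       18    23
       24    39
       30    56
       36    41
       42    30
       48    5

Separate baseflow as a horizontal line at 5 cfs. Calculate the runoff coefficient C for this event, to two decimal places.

ΣQ_DR = 179.0 cfs; V = ΣQ_DR·Δt = 3.866 × 10^6 ft³.
Runoff depth d = V / A = 0.1981 in.
C = d / P = 0.1981 / 0.842 = 0.24.

C ≈ 0.24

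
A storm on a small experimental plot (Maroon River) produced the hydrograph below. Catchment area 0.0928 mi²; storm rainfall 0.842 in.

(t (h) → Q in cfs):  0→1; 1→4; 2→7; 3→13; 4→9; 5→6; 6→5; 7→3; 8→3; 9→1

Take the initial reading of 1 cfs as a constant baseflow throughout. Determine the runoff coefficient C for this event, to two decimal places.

C ≈ 0.83

ΣQ_DR = 42.00 cfs; V = ΣQ_DR·Δt = 1.512 × 10^5 ft³.
Runoff depth d = V / A = 0.7013 in.
C = d / P = 0.7013 / 0.842 = 0.83.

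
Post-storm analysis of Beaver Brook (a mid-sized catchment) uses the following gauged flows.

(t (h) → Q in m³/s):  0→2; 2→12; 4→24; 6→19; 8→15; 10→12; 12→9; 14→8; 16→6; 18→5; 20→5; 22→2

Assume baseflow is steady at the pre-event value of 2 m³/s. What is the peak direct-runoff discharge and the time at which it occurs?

Q_p = 22.0 m³/s at t = 4 h

Subtracting baseflow gives direct-runoff ordinates: 0.0, 10.0, 22.0, 17.0, 13.0, 10.0, 7.0, 6.0, 4.0, 3.0, 3.0, 0.0 m³/s.
The maximum is 22.0 m³/s, occurring at the reading for t = 4 h.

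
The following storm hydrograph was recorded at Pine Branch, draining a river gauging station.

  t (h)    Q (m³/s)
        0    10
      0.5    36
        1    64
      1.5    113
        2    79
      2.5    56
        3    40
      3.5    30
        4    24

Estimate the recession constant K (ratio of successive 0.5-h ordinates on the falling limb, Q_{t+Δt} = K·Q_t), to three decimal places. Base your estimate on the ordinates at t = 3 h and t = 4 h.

K ≈ 0.775

Using the recession-limb readings at t = 3 h and t = 4 h: Q falls from 40 to 24 m³/s over 2 intervals.
K = (Q₂/Q₁)^(1/2) = (24/40)^(1/2) = 0.775.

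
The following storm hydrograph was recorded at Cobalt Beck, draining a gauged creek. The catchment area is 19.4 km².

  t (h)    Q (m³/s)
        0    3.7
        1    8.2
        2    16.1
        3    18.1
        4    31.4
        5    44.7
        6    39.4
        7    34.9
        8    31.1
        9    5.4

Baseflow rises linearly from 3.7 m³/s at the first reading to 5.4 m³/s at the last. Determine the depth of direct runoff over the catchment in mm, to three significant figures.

d ≈ 34.8 mm

Direct runoff: 0.00, 4.31, 12.02, 13.83, 26.94, 40.06, 34.57, 29.88, 25.89, 0.00 m³/s; ΣQ_DR = 187.5 m³/s.
V = ΣQ_DR · Δt = 187.5 × 3600 s = 6.750 × 10^5 m³.
Over A = 19.4 km², depth = V / A = 34.8 mm.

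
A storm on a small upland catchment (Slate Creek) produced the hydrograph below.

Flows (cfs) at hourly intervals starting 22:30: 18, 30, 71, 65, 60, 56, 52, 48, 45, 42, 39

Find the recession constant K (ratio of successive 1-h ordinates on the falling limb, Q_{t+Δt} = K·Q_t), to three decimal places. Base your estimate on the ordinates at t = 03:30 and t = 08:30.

Using the recession-limb readings at t = 03:30 and t = 08:30: Q falls from 56 to 39 cfs over 5 intervals.
K = (Q₂/Q₁)^(1/5) = (39/56)^(1/5) = 0.930.

K ≈ 0.930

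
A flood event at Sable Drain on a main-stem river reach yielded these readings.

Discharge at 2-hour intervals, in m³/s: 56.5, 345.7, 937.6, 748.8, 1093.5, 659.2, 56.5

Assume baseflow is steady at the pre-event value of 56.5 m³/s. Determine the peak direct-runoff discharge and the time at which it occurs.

Subtracting baseflow gives direct-runoff ordinates: 0.0, 289.2, 881.1, 692.3, 1037.0, 602.7, 0.0 m³/s.
The maximum is 1037.0 m³/s, occurring at the reading for t = 8 h.

Q_p = 1037.0 m³/s at t = 8 h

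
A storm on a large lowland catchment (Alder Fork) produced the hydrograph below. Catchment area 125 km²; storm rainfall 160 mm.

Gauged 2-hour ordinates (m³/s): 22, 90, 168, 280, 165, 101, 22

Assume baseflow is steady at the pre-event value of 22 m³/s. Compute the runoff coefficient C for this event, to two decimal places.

ΣQ_DR = 694.0 m³/s; V = ΣQ_DR·Δt = 4.997 × 10^6 m³.
Runoff depth d = V / A = 39.97 mm.
C = d / P = 39.97 / 160 = 0.25.

C ≈ 0.25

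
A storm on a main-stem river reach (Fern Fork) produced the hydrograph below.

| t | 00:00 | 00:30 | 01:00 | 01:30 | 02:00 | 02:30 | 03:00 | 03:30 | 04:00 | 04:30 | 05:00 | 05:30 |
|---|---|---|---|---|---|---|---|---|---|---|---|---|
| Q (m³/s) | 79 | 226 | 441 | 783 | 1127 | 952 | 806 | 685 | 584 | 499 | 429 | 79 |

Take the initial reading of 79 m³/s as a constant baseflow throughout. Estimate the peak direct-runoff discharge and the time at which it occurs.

Subtracting baseflow gives direct-runoff ordinates: 0.0, 147.0, 362.0, 704.0, 1048.0, 873.0, 727.0, 606.0, 505.0, 420.0, 350.0, 0.0 m³/s.
The maximum is 1048.0 m³/s, occurring at the reading for t = 02:00.

Q_p = 1048.0 m³/s at t = 02:00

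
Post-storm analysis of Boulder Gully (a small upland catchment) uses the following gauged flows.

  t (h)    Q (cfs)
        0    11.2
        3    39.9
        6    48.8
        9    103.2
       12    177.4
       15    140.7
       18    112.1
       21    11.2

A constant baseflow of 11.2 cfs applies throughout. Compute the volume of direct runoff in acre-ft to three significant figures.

V ≈ 138 acre-ft

Direct-runoff ordinates (Q − Q_b): 0.0, 28.7, 37.6, 92.0, 166.2, 129.5, 100.9, 0.0 cfs.
ΣQ_DR = 554.9 cfs.
With Δt = 3 h = 10800 s, V = ΣQ_DR · Δt = 554.9 × 10800 = 5.99 × 10^6 ft³ = 138 acre-ft.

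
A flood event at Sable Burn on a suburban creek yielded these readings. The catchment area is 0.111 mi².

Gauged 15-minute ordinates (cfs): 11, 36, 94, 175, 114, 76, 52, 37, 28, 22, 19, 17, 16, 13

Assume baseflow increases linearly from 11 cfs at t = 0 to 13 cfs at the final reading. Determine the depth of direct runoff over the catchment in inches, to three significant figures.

Direct runoff: 0.00, 24.85, 82.69, 163.54, 102.38, 64.23, 40.08, 24.92, 15.77, 9.62, 6.46, 4.31, 3.15, 0.00 cfs; ΣQ_DR = 542.0 cfs.
V = ΣQ_DR · Δt = 542.0 × 900 s = 4.878 × 10^5 ft³.
Over A = 0.111 mi², depth = V / A = 1.89 in.

d ≈ 1.89 in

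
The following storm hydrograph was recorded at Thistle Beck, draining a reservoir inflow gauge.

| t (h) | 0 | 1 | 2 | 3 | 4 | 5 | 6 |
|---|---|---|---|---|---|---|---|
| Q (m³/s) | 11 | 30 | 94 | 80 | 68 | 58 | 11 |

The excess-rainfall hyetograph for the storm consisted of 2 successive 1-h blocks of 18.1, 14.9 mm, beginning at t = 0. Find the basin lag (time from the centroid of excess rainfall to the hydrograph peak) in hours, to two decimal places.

Centroid of excess rainfall: t_c = Σ P_i·t̄_i / ΣP_i = 0.9515 h (block centres at 0.5, 1.5 h).
Hydrograph peak occurs at t = 2 h, so basin lag t_L = 2 − 0.9515 = 1.05 h.

t_L ≈ 1.05 h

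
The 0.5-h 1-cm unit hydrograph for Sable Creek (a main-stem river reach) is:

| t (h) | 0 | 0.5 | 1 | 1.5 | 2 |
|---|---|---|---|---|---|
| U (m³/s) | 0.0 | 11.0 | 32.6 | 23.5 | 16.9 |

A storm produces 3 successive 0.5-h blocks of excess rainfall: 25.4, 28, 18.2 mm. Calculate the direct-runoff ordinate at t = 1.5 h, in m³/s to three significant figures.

Q ≈ 171 m³/s

By discrete convolution, Q_j = Σ (P_i / 10 mm) · U_{j−i}.
At t = 1.5 h (j=3): Q = (25.4/10)·23.5 + (28/10)·32.6 + (18.2/10)·11.0 = 171 m³/s.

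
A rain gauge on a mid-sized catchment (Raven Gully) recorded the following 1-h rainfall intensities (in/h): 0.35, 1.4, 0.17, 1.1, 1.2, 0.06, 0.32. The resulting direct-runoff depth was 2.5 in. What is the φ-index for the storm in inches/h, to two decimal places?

φ ≈ 0.40 in/h

Only the 3 blocks with intensity above φ contribute runoff: 1.4, 1.1, 1.2 in/h.
Σ(I−φ)·Δt = d  ⇒  (1.4+1.1+1.2 − 3φ)·1 = 2.5
φ = (3.700 − 2.5/1) / 3 = 0.40 in/h.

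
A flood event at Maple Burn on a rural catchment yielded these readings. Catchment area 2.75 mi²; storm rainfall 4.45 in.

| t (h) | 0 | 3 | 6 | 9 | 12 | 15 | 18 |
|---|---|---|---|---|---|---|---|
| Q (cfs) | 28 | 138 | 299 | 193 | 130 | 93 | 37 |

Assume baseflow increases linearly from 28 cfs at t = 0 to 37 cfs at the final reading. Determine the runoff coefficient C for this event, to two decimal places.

ΣQ_DR = 690.5 cfs; V = ΣQ_DR·Δt = 7.457 × 10^6 ft³.
Runoff depth d = V / A = 1.167 in.
C = d / P = 1.167 / 4.45 = 0.26.

C ≈ 0.26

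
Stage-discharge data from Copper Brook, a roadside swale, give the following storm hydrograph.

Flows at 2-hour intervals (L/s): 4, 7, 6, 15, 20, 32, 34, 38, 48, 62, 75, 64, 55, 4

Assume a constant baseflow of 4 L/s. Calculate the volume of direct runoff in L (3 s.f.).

V ≈ 2.94 × 10^6 L

Direct-runoff ordinates (Q − Q_b): 0.0, 3.0, 2.0, 11.0, 16.0, 28.0, 30.0, 34.0, 44.0, 58.0, 71.0, 60.0, 51.0, 0.0 L/s.
ΣQ_DR = 408.0 L/s.
With Δt = 2 h = 7200 s, V = ΣQ_DR · Δt = 408.0 × 7200 = 2.94 × 10^6 L.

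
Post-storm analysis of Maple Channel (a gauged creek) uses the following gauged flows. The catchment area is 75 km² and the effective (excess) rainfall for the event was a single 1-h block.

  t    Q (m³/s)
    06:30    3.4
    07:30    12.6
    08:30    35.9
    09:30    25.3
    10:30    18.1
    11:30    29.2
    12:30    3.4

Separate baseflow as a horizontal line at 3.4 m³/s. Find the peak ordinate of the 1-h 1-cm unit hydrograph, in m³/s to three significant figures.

Direct runoff: 0.0, 9.2, 32.5, 21.9, 14.7, 25.8, 0.0 m³/s; ΣQ_DR = 104.1 m³/s, peak = 32.5 m³/s.
Runoff depth d = ΣQ_DR·Δt / A = 104.1 × 3600 / (75 km²) = 4.997 mm.
The 1-cm UH is the DRH scaled by (10 mm)/d, so U_p = 32.5 × 10/4.997 = 65.0 m³/s.

U_p ≈ 65.0 m³/s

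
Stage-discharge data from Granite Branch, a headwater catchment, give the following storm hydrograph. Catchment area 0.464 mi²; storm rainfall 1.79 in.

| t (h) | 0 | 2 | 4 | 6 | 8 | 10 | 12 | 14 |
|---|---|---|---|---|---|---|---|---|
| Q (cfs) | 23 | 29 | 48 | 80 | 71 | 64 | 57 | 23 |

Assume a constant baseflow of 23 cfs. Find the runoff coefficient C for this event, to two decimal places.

ΣQ_DR = 211.0 cfs; V = ΣQ_DR·Δt = 1.519 × 10^6 ft³.
Runoff depth d = V / A = 1.409 in.
C = d / P = 1.409 / 1.79 = 0.79.

C ≈ 0.79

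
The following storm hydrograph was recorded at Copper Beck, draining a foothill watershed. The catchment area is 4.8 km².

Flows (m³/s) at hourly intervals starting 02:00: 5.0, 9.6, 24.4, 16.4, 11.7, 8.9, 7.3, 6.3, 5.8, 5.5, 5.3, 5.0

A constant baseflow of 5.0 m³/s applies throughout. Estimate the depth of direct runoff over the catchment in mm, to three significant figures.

Direct runoff: 0.0, 4.6, 19.4, 11.4, 6.7, 3.9, 2.3, 1.3, 0.8, 0.5, 0.3, 0.0 m³/s; ΣQ_DR = 51.20 m³/s.
V = ΣQ_DR · Δt = 51.20 × 3600 s = 1.843 × 10^5 m³.
Over A = 4.8 km², depth = V / A = 38.4 mm.

d ≈ 38.4 mm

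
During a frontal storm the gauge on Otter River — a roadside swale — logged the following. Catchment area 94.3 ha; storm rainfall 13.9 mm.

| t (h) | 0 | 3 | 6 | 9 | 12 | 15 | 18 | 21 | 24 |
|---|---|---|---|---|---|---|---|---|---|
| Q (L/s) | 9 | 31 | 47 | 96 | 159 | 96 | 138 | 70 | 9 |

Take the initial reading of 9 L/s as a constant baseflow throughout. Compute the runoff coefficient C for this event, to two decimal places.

ΣQ_DR = 574.0 L/s; V = ΣQ_DR·Δt = 6.199 × 10^6 L.
Runoff depth d = V / A = 6.574 mm.
C = d / P = 6.574 / 13.9 = 0.47.

C ≈ 0.47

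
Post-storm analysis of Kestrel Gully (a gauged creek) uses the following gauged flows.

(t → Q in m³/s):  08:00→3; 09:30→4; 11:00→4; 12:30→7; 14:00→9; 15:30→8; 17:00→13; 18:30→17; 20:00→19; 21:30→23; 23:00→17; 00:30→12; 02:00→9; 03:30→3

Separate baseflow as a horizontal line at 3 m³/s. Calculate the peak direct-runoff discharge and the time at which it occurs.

Subtracting baseflow gives direct-runoff ordinates: 0.0, 1.0, 1.0, 4.0, 6.0, 5.0, 10.0, 14.0, 16.0, 20.0, 14.0, 9.0, 6.0, 0.0 m³/s.
The maximum is 20.0 m³/s, occurring at the reading for t = 21:30.

Q_p = 20.0 m³/s at t = 21:30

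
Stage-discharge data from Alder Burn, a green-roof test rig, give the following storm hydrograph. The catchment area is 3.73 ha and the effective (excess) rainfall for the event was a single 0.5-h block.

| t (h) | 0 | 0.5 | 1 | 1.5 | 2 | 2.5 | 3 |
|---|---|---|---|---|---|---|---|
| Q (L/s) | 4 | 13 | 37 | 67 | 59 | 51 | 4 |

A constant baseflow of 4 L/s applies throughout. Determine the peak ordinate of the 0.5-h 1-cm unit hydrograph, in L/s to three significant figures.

U_p ≈ 63.1 L/s

Direct runoff: 0.0, 9.0, 33.0, 63.0, 55.0, 47.0, 0.0 L/s; ΣQ_DR = 207.0 L/s, peak = 63.0 L/s.
Runoff depth d = ΣQ_DR·Δt / A = 207.0 × 1800 / (3.73 ha) = 9.989 mm.
The 1-cm UH is the DRH scaled by (10 mm)/d, so U_p = 63.0 × 10/9.989 = 63.1 L/s.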